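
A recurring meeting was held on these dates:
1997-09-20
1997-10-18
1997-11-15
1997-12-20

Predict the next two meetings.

1998-01-17, 1998-02-21

All dates are Saturdays, 28, 28, 35 days apart.
Specifically, the 3rd Saturday of each month.
January 1998 — 3rd Saturday is 1998-01-17.
February 1998 — 3rd Saturday is 1998-02-21.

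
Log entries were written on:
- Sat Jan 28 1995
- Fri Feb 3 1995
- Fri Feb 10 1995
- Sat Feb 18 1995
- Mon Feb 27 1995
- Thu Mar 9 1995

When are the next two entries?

Mon Mar 20 1995, Sat Apr 1 1995

Intervals are 6, 7, 8, 9, 10 days — an arithmetic progression with common difference 1.
Next gap: 11 days. Thu Mar 9 1995 + 11 days = Mon Mar 20 1995.
Next gap: 12 days. Mon Mar 20 1995 + 12 days = Sat Apr 1 1995.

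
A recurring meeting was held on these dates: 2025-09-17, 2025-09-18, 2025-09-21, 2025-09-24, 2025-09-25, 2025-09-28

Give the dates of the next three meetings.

2025-10-01, 2025-10-02, 2025-10-05

The gap pattern 1, 3, 3, 1, 3 repeats every 3 events.
These are the Wednesdays, Thursdays and Sundays of each week.
Next Wednesday: 2025-10-01.
Next Thursday: 2025-10-02.
The following Sunday is 2025-10-05.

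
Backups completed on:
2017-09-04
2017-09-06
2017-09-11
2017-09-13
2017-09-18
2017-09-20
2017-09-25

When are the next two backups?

2017-09-27, 2017-10-02

The gap pattern 2, 5, 2, 5, 2, 5 repeats every 2 events.
These are the Mondays and Wednesdays of each week.
Next Wednesday: 2017-09-27.
The following Monday is 2017-10-02.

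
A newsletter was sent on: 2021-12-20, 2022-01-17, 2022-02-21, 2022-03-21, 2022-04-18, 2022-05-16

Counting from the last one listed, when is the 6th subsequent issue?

All dates are Mondays, 28, 35, 28, 28, 28 days apart.
Specifically, the 3rd Monday of each month.
June 2022 — 3rd Monday is 2022-06-20.
July 2022 — 3rd Monday is 2022-07-18.
3rd Monday of August 2022: 2022-08-15.
September 2022 — 3rd Monday is 2022-09-19.
3rd Monday of October 2022: 2022-10-17.
November 2022 — 3rd Monday is 2022-11-21.

2022-11-21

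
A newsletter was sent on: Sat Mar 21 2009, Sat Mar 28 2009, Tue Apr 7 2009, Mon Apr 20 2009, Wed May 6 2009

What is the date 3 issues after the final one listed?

Sat Jul 11 2009

Gaps: 7, 10, 13, 16 days — each gap is 3 larger than the previous one.
Next gap: 19 days. Wed May 6 2009 + 19 days = Mon May 25 2009.
Next gap: 22 days. Mon May 25 2009 + 22 days = Tue Jun 16 2009.
Next gap: 25 days. Tue Jun 16 2009 + 25 days = Sat Jul 11 2009.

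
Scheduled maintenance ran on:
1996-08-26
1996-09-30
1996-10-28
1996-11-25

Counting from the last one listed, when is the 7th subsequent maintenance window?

All Mondays; the gaps (35, 28, 28) vary with month length.
This is the last Monday of each month.
December 1996 ends with Monday 1996-12-30.
January 1997 ends with Monday 1997-01-27.
Last Monday of February 1997: 1997-02-24.
Last Monday of March 1997: 1997-03-31.
April 1997 ends with Monday 1997-04-28.
Last Monday of May 1997: 1997-05-26.
Last Monday of June 1997: 1997-06-30.

1997-06-30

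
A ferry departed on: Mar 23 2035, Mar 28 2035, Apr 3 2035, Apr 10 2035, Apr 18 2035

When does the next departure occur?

Gaps: 5, 6, 7, 8 days — each gap is 1 larger than the previous one.
Next gap: 9 days. Apr 18 2035 + 9 days = Apr 27 2035.

Apr 27 2035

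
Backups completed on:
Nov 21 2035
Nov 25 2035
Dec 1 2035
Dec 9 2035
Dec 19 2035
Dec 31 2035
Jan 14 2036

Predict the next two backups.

Gaps: 4, 6, 8, 10, 12, 14 days — each gap is 2 larger than the previous one.
Next gap: 16 days. Jan 14 2036 + 16 days = Jan 30 2036.
Next gap: 18 days. Jan 30 2036 + 18 days = Feb 17 2036.

Jan 30 2036, Feb 17 2036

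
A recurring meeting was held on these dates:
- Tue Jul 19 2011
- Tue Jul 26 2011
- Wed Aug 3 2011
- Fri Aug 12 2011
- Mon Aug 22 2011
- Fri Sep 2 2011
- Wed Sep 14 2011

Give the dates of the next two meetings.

Tue Sep 27 2011, Tue Oct 11 2011

Intervals are 7, 8, 9, 10, 11, 12 days — an arithmetic progression with common difference 1.
Next gap: 13 days. Wed Sep 14 2011 + 13 days = Tue Sep 27 2011.
Next gap: 14 days. Tue Sep 27 2011 + 14 days = Tue Oct 11 2011.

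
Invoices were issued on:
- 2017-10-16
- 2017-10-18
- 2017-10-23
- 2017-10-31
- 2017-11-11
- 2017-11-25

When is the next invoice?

Gaps: 2, 5, 8, 11, 14 days — each gap is 3 larger than the previous one.
Next gap: 17 days. 2017-11-25 + 17 days = 2017-12-12.

2017-12-12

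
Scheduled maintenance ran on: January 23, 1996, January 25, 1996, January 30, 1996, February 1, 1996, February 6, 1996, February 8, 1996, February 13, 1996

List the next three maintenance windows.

February 15, 1996; February 20, 1996; February 22, 1996

The gap pattern 2, 5, 2, 5, 2, 5 repeats every 2 events.
These are the Tuesdays and Thursdays of each week.
The following Thursday is February 15, 1996.
The following Tuesday is February 20, 1996.
Next Thursday: February 22, 1996.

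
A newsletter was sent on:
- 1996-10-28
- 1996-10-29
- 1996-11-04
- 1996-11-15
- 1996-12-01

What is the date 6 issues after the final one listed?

1997-06-20

Gaps: 1, 6, 11, 16 days — each gap is 5 larger than the previous one.
Next gap: 21 days. 1996-12-01 + 21 days = 1996-12-22.
Next gap: 26 days. 1996-12-22 + 26 days = 1997-01-17.
Next gap: 31 days. 1997-01-17 + 31 days = 1997-02-17.
Next gap: 36 days. 1997-02-17 + 36 days = 1997-03-25.
Next gap: 41 days. 1997-03-25 + 41 days = 1997-05-05.
Next gap: 46 days. 1997-05-05 + 46 days = 1997-06-20.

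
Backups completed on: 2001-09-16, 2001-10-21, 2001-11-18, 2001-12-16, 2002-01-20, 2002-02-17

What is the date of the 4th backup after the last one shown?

All dates are Sundays, 35, 28, 28, 35, 28 days apart.
Specifically, the 3rd Sunday of each month.
March 2002 — 3rd Sunday is 2002-03-17.
3rd Sunday of April 2002: 2002-04-21.
3rd Sunday of May 2002: 2002-05-19.
June 2002 — 3rd Sunday is 2002-06-16.

2002-06-16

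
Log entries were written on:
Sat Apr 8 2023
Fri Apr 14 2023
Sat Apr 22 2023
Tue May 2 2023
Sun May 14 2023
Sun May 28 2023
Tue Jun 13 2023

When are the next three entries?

Gaps: 6, 8, 10, 12, 14, 16 days — each gap is 2 larger than the previous one.
Next gap: 18 days. Tue Jun 13 2023 + 18 days = Sat Jul 1 2023.
Next gap: 20 days. Sat Jul 1 2023 + 20 days = Fri Jul 21 2023.
Next gap: 22 days. Fri Jul 21 2023 + 22 days = Sat Aug 12 2023.

Sat Jul 1 2023, Fri Jul 21 2023, Sat Aug 12 2023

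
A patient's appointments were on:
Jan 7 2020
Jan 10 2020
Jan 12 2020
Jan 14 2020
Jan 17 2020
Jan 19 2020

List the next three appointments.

Jan 21 2020, Jan 24 2020, Jan 26 2020

The gap pattern 3, 2, 2, 3, 2 repeats every 3 events.
These are the Tuesdays, Fridays and Sundays of each week.
Next Tuesday: Jan 21 2020.
The following Friday is Jan 24 2020.
Next Sunday: Jan 26 2020.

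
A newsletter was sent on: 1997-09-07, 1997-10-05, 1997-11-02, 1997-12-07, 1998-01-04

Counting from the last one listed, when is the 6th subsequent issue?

These are Sundays at 28- or 35-day spacing (28, 28, 35, 28).
The pattern: 1st Sunday of the month.
1st Sunday of February 1998: 1998-02-01.
1st Sunday of March 1998: 1998-03-01.
April 1998 — 1st Sunday is 1998-04-05.
May 1998 — 1st Sunday is 1998-05-03.
June 1998 — 1st Sunday is 1998-06-07.
July 1998 — 1st Sunday is 1998-07-05.

1998-07-05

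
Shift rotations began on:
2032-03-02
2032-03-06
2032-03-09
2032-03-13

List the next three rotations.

2032-03-16, 2032-03-20, 2032-03-23

The gap pattern 4, 3, 4 repeats every 2 events.
These are the Tuesdays and Saturdays of each week.
Next Tuesday: 2032-03-16.
The following Saturday is 2032-03-20.
Next Tuesday: 2032-03-23.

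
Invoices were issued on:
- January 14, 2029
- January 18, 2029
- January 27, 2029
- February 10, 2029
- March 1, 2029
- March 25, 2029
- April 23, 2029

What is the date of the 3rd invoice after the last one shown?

Intervals are 4, 9, 14, 19, 24, 29 days — an arithmetic progression with common difference 5.
Next gap: 34 days. April 23, 2029 + 34 days = May 27, 2029.
Next gap: 39 days. May 27, 2029 + 39 days = July 5, 2029.
Next gap: 44 days. July 5, 2029 + 44 days = August 18, 2029.

August 18, 2029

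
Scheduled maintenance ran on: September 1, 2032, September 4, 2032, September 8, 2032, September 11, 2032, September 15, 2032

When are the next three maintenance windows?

Gaps: 3, 4, 3, 4 days — not constant, but cyclic with period 2.
The events fall on every Wednesday and Saturday.
The following Saturday is September 18, 2032.
The following Wednesday is September 22, 2032.
Next Saturday: September 25, 2032.

September 18, 2032; September 22, 2032; September 25, 2032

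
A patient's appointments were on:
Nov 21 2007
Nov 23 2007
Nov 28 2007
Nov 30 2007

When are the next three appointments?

Every event lands on a Wednesday or Friday (gaps cycle 2, 5, 2).
So the schedule is: every Wednesday and Friday.
Next Wednesday: Dec 5 2007.
Next Friday: Dec 7 2007.
Next Wednesday: Dec 12 2007.

Dec 5 2007, Dec 7 2007, Dec 12 2007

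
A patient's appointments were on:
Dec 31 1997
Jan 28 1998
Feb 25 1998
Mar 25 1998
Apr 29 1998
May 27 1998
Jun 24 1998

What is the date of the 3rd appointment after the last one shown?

These are Wednesdays with 28, 28, 28, 35, 28, 28-day gaps.
Each is the final Wednesday of its month — Dec 31 1997 is past the 28th, so '4th Wednesday' doesn't fit.
Last Wednesday of July 1998: Jul 29 1998.
Last Wednesday of August 1998: Aug 26 1998.
Last Wednesday of September 1998: Sep 30 1998.

Sep 30 1998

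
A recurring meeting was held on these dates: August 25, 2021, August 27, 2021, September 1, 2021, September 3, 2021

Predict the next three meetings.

September 8, 2021; September 10, 2021; September 15, 2021

Gaps: 2, 5, 2 days — not constant, but cyclic with period 2.
The events fall on every Wednesday and Friday.
Next Wednesday: September 8, 2021.
Next Friday: September 10, 2021.
The following Wednesday is September 15, 2021.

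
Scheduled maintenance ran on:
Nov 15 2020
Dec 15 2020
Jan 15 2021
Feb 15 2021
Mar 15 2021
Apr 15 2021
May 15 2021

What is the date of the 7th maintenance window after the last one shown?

Gaps: 30, 31, 31, 28, 31, 30 days — not constant. Every event is on the 15th of the month.
Pattern: the 15th of each month.
Next: June 2021 → Jun 15 2021.
Next: July 2021 → Jul 15 2021.
Next: August 2021 → Aug 15 2021.
September 2021: Sep 15 2021.
October 2021: Oct 15 2021.
Next: November 2021 → Nov 15 2021.
Next: December 2021 → Dec 15 2021.

Dec 15 2021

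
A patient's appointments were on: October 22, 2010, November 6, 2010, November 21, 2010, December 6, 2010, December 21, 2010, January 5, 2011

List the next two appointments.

January 20, 2011; February 4, 2011

Gaps between consecutive events: 15, 15, 15, 15, 15 days — a constant 15-day interval.
January 5, 2011 + 15 days = January 20, 2011.
January 20, 2011 + 15 days = February 4, 2011.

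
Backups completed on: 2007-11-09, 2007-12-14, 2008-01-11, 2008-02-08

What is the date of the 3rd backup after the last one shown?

These are Fridays at 28- or 35-day spacing (35, 28, 28).
The pattern: 2nd Friday of the month.
2nd Friday of March 2008: 2008-03-14.
April 2008 — 2nd Friday is 2008-04-11.
May 2008 — 2nd Friday is 2008-05-09.

2008-05-09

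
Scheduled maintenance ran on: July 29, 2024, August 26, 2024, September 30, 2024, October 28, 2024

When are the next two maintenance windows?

All Mondays; the gaps (28, 35, 28) vary with month length.
This is the last Monday of each month.
Last Monday of November 2024: November 25, 2024.
Last Monday of December 2024: December 30, 2024.

November 25, 2024; December 30, 2024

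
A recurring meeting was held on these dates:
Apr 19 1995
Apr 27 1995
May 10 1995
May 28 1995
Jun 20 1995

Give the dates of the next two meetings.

The spacing grows by 5 each time: 8, 13, 18, 23 days.
Next gap: 28 days. Jun 20 1995 + 28 days = Jul 18 1995.
Next gap: 33 days. Jul 18 1995 + 33 days = Aug 20 1995.

Jul 18 1995, Aug 20 1995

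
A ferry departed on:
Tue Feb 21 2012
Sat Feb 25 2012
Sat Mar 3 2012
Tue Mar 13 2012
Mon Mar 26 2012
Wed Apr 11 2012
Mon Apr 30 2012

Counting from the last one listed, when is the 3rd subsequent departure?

Gaps: 4, 7, 10, 13, 16, 19 days — each gap is 3 larger than the previous one.
Next gap: 22 days. Mon Apr 30 2012 + 22 days = Tue May 22 2012.
Next gap: 25 days. Tue May 22 2012 + 25 days = Sat Jun 16 2012.
Next gap: 28 days. Sat Jun 16 2012 + 28 days = Sat Jul 14 2012.

Sat Jul 14 2012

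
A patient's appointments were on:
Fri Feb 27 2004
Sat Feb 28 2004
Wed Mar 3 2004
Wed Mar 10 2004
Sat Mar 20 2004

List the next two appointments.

Fri Apr 2 2004, Sun Apr 18 2004

The spacing grows by 3 each time: 1, 4, 7, 10 days.
Next gap: 13 days. Sat Mar 20 2004 + 13 days = Fri Apr 2 2004.
Next gap: 16 days. Fri Apr 2 2004 + 16 days = Sun Apr 18 2004.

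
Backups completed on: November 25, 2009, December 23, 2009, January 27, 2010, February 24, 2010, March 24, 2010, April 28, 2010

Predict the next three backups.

All dates are Wednesdays, 28, 35, 28, 28, 35 days apart.
Specifically, the 4th Wednesday of each month.
4th Wednesday of May 2010: May 26, 2010.
4th Wednesday of June 2010: June 23, 2010.
July 2010 — 4th Wednesday is July 28, 2010.

May 26, 2010; June 23, 2010; July 28, 2010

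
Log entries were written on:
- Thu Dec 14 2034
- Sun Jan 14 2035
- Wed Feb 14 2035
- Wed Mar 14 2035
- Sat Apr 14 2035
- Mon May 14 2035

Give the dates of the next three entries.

Thu Jun 14 2035, Sat Jul 14 2035, Tue Aug 14 2035

Each date is the 14th; the gaps (31, 31, 28, 31, 30) track the month lengths.
The rule is the 14th of each month.
Next: June 2035 → Thu Jun 14 2035.
Next: July 2035 → Sat Jul 14 2035.
Next: August 2035 → Tue Aug 14 2035.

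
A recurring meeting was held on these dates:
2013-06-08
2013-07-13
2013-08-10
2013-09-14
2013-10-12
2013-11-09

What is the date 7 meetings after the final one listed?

2014-06-14

These are Saturdays at 28- or 35-day spacing (35, 28, 35, 28, 28).
The pattern: 2nd Saturday of the month.
December 2013 — 2nd Saturday is 2013-12-14.
January 2014 — 2nd Saturday is 2014-01-11.
2nd Saturday of February 2014: 2014-02-08.
2nd Saturday of March 2014: 2014-03-08.
2nd Saturday of April 2014: 2014-04-12.
2nd Saturday of May 2014: 2014-05-10.
June 2014 — 2nd Saturday is 2014-06-14.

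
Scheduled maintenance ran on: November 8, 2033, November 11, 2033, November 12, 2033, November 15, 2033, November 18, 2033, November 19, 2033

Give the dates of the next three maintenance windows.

Every event lands on a Tuesday or Friday or Saturday (gaps cycle 3, 1, 3, 3, 1).
So the schedule is: every Tuesday, Friday and Saturday.
The following Tuesday is November 22, 2033.
The following Friday is November 25, 2033.
Next Saturday: November 26, 2033.

November 22, 2033; November 25, 2033; November 26, 2033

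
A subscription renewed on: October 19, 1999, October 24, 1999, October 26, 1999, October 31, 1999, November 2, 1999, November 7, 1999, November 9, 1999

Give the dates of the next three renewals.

November 14, 1999; November 16, 1999; November 21, 1999

Every event lands on a Tuesday or Sunday (gaps cycle 5, 2, 5, 2, 5, 2).
So the schedule is: every Tuesday and Sunday.
The following Sunday is November 14, 1999.
Next Tuesday: November 16, 1999.
Next Sunday: November 21, 1999.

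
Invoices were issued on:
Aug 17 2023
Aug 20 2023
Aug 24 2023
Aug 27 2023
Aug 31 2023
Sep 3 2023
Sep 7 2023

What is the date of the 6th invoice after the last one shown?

The gap pattern 3, 4, 3, 4, 3, 4 repeats every 2 events.
These are the Thursdays and Sundays of each week.
The following Sunday is Sep 10 2023.
Next Thursday: Sep 14 2023.
Next Sunday: Sep 17 2023.
Next Thursday: Sep 21 2023.
The following Sunday is Sep 24 2023.
Next Thursday: Sep 28 2023.

Sep 28 2023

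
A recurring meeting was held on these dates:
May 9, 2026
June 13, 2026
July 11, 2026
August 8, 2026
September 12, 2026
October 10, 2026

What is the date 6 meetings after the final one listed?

April 10, 2027

These are Saturdays at 28- or 35-day spacing (35, 28, 28, 35, 28).
The pattern: 2nd Saturday of the month.
2nd Saturday of November 2026: November 14, 2026.
2nd Saturday of December 2026: December 12, 2026.
January 2027 — 2nd Saturday is January 9, 2027.
2nd Saturday of February 2027: February 13, 2027.
March 2027 — 2nd Saturday is March 13, 2027.
2nd Saturday of April 2027: April 10, 2027.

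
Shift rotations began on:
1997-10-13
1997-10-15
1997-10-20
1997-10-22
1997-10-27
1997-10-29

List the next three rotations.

1997-11-03, 1997-11-05, 1997-11-10

Gaps: 2, 5, 2, 5, 2 days — not constant, but cyclic with period 2.
The events fall on every Monday and Wednesday.
Next Monday: 1997-11-03.
The following Wednesday is 1997-11-05.
Next Monday: 1997-11-10.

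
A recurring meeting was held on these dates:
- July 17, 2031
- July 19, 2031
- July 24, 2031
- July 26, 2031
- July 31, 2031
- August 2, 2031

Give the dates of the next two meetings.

Gaps: 2, 5, 2, 5, 2 days — not constant, but cyclic with period 2.
The events fall on every Thursday and Saturday.
Next Thursday: August 7, 2031.
Next Saturday: August 9, 2031.

August 7, 2031; August 9, 2031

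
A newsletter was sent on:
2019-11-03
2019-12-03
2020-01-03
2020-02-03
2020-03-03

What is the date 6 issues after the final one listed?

Gaps: 30, 31, 31, 29 days — not constant. Every event is on the 3rd of the month.
Pattern: the 3rd of each month.
April 2020: 2020-04-03.
May 2020: 2020-05-03.
June 2020: 2020-06-03.
Next: July 2020 → 2020-07-03.
August 2020: 2020-08-03.
Next: September 2020 → 2020-09-03.

2020-09-03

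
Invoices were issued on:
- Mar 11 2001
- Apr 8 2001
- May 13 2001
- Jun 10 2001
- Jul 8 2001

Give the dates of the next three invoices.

Gaps: 28, 35, 28, 28 days — a mix of 28 and 35. Every date is a Sunday.
Each is the 2nd Sunday of its month.
August 2001 — 2nd Sunday is Aug 12 2001.
September 2001 — 2nd Sunday is Sep 9 2001.
October 2001 — 2nd Sunday is Oct 14 2001.

Aug 12 2001, Sep 9 2001, Oct 14 2001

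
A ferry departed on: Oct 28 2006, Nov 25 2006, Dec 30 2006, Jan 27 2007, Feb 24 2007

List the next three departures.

Mar 31 2007, Apr 28 2007, May 26 2007

These are Saturdays with 28, 35, 28, 28-day gaps.
Each is the final Saturday of its month — Dec 30 2006 is past the 28th, so '4th Saturday' doesn't fit.
March 2007 ends with Saturday Mar 31 2007.
April 2007 ends with Saturday Apr 28 2007.
Last Saturday of May 2007: May 26 2007.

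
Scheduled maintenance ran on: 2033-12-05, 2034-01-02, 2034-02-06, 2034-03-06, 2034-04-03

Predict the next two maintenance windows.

2034-05-01, 2034-06-05

These are Mondays at 28- or 35-day spacing (28, 35, 28, 28).
The pattern: 1st Monday of the month.
May 2034 — 1st Monday is 2034-05-01.
June 2034 — 1st Monday is 2034-06-05.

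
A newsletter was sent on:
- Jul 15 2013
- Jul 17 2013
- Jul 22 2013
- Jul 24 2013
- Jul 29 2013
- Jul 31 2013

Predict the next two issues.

The gap pattern 2, 5, 2, 5, 2 repeats every 2 events.
These are the Mondays and Wednesdays of each week.
The following Monday is Aug 5 2013.
The following Wednesday is Aug 7 2013.

Aug 5 2013, Aug 7 2013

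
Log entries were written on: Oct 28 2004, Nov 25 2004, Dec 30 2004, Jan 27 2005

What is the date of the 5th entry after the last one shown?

Every date is a Thursday; gaps 28, 35, 28 days.
Each is the last Thursday of its month (at least one falls on the 29th or later, ruling out '4th Thursday').
February 2005 ends with Thursday Feb 24 2005.
March 2005 ends with Thursday Mar 31 2005.
April 2005 ends with Thursday Apr 28 2005.
Last Thursday of May 2005: May 26 2005.
Last Thursday of June 2005: Jun 30 2005.

Jun 30 2005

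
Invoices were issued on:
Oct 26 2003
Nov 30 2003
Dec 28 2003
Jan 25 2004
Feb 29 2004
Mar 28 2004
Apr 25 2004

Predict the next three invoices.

All Sundays; the gaps (35, 28, 28, 35, 28, 28) vary with month length.
This is the last Sunday of each month.
May 2004 ends with Sunday May 30 2004.
June 2004 ends with Sunday Jun 27 2004.
July 2004 ends with Sunday Jul 25 2004.

May 30 2004, Jun 27 2004, Jul 25 2004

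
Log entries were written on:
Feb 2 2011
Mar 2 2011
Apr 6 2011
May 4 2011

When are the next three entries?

These are Wednesdays at 28- or 35-day spacing (28, 35, 28).
The pattern: 1st Wednesday of the month.
1st Wednesday of June 2011: Jun 1 2011.
July 2011 — 1st Wednesday is Jul 6 2011.
August 2011 — 1st Wednesday is Aug 3 2011.

Jun 1 2011, Jul 6 2011, Aug 3 2011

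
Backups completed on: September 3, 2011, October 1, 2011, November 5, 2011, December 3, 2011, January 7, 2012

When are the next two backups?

February 4, 2012; March 3, 2012

Gaps: 28, 35, 28, 35 days — a mix of 28 and 35. Every date is a Saturday.
Each is the 1st Saturday of its month.
February 2012 — 1st Saturday is February 4, 2012.
March 2012 — 1st Saturday is March 3, 2012.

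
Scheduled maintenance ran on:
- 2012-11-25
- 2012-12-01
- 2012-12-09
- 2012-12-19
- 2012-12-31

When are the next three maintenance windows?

Intervals are 6, 8, 10, 12 days — an arithmetic progression with common difference 2.
Next gap: 14 days. 2012-12-31 + 14 days = 2013-01-14.
Next gap: 16 days. 2013-01-14 + 16 days = 2013-01-30.
Next gap: 18 days. 2013-01-30 + 18 days = 2013-02-17.

2013-01-14, 2013-01-30, 2013-02-17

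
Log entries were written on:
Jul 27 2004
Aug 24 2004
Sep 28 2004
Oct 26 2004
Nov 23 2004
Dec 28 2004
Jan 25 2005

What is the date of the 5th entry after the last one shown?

All dates are Tuesdays, 28, 35, 28, 28, 35, 28 days apart.
Specifically, the 4th Tuesday of each month.
4th Tuesday of February 2005: Feb 22 2005.
4th Tuesday of March 2005: Mar 22 2005.
April 2005 — 4th Tuesday is Apr 26 2005.
May 2005 — 4th Tuesday is May 24 2005.
4th Tuesday of June 2005: Jun 28 2005.

Jun 28 2005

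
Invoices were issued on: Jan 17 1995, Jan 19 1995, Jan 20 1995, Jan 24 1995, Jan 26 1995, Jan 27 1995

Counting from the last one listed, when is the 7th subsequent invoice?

Every event lands on a Tuesday or Thursday or Friday (gaps cycle 2, 1, 4, 2, 1).
So the schedule is: every Tuesday, Thursday and Friday.
Next Tuesday: Jan 31 1995.
The following Thursday is Feb 2 1995.
Next Friday: Feb 3 1995.
Next Tuesday: Feb 7 1995.
Next Thursday: Feb 9 1995.
Next Friday: Feb 10 1995.
The following Tuesday is Feb 14 1995.

Feb 14 1995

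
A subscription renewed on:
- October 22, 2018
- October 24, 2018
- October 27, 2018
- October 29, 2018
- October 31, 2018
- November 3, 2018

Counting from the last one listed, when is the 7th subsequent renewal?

Every event lands on a Monday or Wednesday or Saturday (gaps cycle 2, 3, 2, 2, 3).
So the schedule is: every Monday, Wednesday and Saturday.
Next Monday: November 5, 2018.
The following Wednesday is November 7, 2018.
Next Saturday: November 10, 2018.
The following Monday is November 12, 2018.
The following Wednesday is November 14, 2018.
The following Saturday is November 17, 2018.
Next Monday: November 19, 2018.

November 19, 2018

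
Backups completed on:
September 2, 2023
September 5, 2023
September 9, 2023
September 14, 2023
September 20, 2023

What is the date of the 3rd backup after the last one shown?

Intervals are 3, 4, 5, 6 days — an arithmetic progression with common difference 1.
Next gap: 7 days. September 20, 2023 + 7 days = September 27, 2023.
Next gap: 8 days. September 27, 2023 + 8 days = October 5, 2023.
Next gap: 9 days. October 5, 2023 + 9 days = October 14, 2023.

October 14, 2023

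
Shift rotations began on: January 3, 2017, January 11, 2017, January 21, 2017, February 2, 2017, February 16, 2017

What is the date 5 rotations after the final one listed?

Intervals are 8, 10, 12, 14 days — an arithmetic progression with common difference 2.
Next gap: 16 days. February 16, 2017 + 16 days = March 4, 2017.
Next gap: 18 days. March 4, 2017 + 18 days = March 22, 2017.
Next gap: 20 days. March 22, 2017 + 20 days = April 11, 2017.
Next gap: 22 days. April 11, 2017 + 22 days = May 3, 2017.
Next gap: 24 days. May 3, 2017 + 24 days = May 27, 2017.

May 27, 2017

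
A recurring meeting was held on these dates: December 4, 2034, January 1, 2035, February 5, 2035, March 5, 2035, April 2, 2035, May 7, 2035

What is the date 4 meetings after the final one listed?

September 3, 2035

All dates are Mondays, 28, 35, 28, 28, 35 days apart.
Specifically, the 1st Monday of each month.
1st Monday of June 2035: June 4, 2035.
July 2035 — 1st Monday is July 2, 2035.
August 2035 — 1st Monday is August 6, 2035.
1st Monday of September 2035: September 3, 2035.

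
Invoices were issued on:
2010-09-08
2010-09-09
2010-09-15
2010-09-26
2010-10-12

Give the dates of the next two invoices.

2010-11-02, 2010-11-28

The spacing grows by 5 each time: 1, 6, 11, 16 days.
Next gap: 21 days. 2010-10-12 + 21 days = 2010-11-02.
Next gap: 26 days. 2010-11-02 + 26 days = 2010-11-28.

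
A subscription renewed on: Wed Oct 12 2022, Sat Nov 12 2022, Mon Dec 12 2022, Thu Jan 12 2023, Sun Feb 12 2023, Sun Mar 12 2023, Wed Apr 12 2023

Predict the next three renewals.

Fri May 12 2023, Mon Jun 12 2023, Wed Jul 12 2023

Each date is the 12th; the gaps (31, 30, 31, 31, 28, 31) track the month lengths.
The rule is the 12th of each month.
May 2023: Fri May 12 2023.
June 2023: Mon Jun 12 2023.
July 2023: Wed Jul 12 2023.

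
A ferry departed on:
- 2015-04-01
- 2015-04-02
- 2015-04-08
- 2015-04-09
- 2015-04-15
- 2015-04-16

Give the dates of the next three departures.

Every event lands on a Wednesday or Thursday (gaps cycle 1, 6, 1, 6, 1).
So the schedule is: every Wednesday and Thursday.
Next Wednesday: 2015-04-22.
Next Thursday: 2015-04-23.
Next Wednesday: 2015-04-29.

2015-04-22, 2015-04-23, 2015-04-29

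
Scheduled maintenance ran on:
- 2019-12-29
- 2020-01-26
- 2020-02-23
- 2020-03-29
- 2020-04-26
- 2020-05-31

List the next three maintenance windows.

2020-06-28, 2020-07-26, 2020-08-30

Every date is a Sunday; gaps 28, 28, 35, 28, 35 days.
Each is the last Sunday of its month (at least one falls on the 29th or later, ruling out '4th Sunday').
June 2020 ends with Sunday 2020-06-28.
July 2020 ends with Sunday 2020-07-26.
August 2020 ends with Sunday 2020-08-30.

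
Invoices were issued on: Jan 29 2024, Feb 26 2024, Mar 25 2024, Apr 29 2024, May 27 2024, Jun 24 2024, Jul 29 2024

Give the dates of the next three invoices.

Every date is a Monday; gaps 28, 28, 35, 28, 28, 35 days.
Each is the last Monday of its month (at least one falls on the 29th or later, ruling out '4th Monday').
Last Monday of August 2024: Aug 26 2024.
Last Monday of September 2024: Sep 30 2024.
Last Monday of October 2024: Oct 28 2024.

Aug 26 2024, Sep 30 2024, Oct 28 2024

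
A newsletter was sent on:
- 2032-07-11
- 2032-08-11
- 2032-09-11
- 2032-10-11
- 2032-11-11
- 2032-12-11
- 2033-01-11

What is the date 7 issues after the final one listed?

2033-08-11

Each date is the 11th; the gaps (31, 31, 30, 31, 30, 31) track the month lengths.
The rule is the 11th of each month.
February 2033: 2033-02-11.
March 2033: 2033-03-11.
April 2033: 2033-04-11.
May 2033: 2033-05-11.
Next: June 2033 → 2033-06-11.
Next: July 2033 → 2033-07-11.
August 2033: 2033-08-11.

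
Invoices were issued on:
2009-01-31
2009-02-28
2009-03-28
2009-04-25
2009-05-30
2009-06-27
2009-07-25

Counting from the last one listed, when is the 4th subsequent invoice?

2009-11-28

These are Saturdays with 28, 28, 28, 35, 28, 28-day gaps.
Each is the final Saturday of its month — 2009-01-31 is past the 28th, so '4th Saturday' doesn't fit.
Last Saturday of August 2009: 2009-08-29.
Last Saturday of September 2009: 2009-09-26.
October 2009 ends with Saturday 2009-10-31.
Last Saturday of November 2009: 2009-11-28.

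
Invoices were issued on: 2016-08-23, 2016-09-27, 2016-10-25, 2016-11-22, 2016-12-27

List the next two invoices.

Gaps: 35, 28, 28, 35 days — a mix of 28 and 35. Every date is a Tuesday.
Each is the 4th Tuesday of its month.
January 2017 — 4th Tuesday is 2017-01-24.
February 2017 — 4th Tuesday is 2017-02-28.

2017-01-24, 2017-02-28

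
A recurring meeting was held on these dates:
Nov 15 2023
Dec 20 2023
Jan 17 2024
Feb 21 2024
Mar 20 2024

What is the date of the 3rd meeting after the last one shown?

All dates are Wednesdays, 35, 28, 35, 28 days apart.
Specifically, the 3rd Wednesday of each month.
April 2024 — 3rd Wednesday is Apr 17 2024.
May 2024 — 3rd Wednesday is May 15 2024.
3rd Wednesday of June 2024: Jun 19 2024.

Jun 19 2024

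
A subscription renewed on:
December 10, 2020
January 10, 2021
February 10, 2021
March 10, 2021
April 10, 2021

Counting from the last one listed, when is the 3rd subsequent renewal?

Gaps: 31, 31, 28, 31 days — not constant. Every event is on the 10th of the month.
Pattern: the 10th of each month.
Next: May 2021 → May 10, 2021.
Next: June 2021 → June 10, 2021.
Next: July 2021 → July 10, 2021.

July 10, 2021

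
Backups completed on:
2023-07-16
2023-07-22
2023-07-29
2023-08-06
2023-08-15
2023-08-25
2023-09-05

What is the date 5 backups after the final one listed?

Intervals are 6, 7, 8, 9, 10, 11 days — an arithmetic progression with common difference 1.
Next gap: 12 days. 2023-09-05 + 12 days = 2023-09-17.
Next gap: 13 days. 2023-09-17 + 13 days = 2023-09-30.
Next gap: 14 days. 2023-09-30 + 14 days = 2023-10-14.
Next gap: 15 days. 2023-10-14 + 15 days = 2023-10-29.
Next gap: 16 days. 2023-10-29 + 16 days = 2023-11-14.

2023-11-14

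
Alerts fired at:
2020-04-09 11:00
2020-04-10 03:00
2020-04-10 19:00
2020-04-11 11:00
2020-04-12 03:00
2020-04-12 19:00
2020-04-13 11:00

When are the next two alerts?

The interval is a steady 16 hours (16, 16, 16, 16, 16, 16).
2020-04-13 11:00 + 16 h = 2020-04-14 03:00.
2020-04-14 03:00 + 16 h = 2020-04-14 19:00.

2020-04-14 03:00, 2020-04-14 19:00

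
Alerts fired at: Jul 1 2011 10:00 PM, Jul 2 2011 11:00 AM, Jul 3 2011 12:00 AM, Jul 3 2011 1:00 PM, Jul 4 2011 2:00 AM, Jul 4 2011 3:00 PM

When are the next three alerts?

Jul 5 2011 4:00 AM, Jul 5 2011 5:00 PM, Jul 6 2011 6:00 AM

Spacing: 13, 13, 13, 13, 13 h — constant 13 h.
Jul 4 2011 3:00 PM + 13 h = Jul 5 2011 4:00 AM.
Jul 5 2011 4:00 AM + 13 h = Jul 5 2011 5:00 PM.
Jul 5 2011 5:00 PM + 13 h = Jul 6 2011 6:00 AM.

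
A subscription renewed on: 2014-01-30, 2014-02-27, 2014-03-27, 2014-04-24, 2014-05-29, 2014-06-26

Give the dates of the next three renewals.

2014-07-31, 2014-08-28, 2014-09-25

Every date is a Thursday; gaps 28, 28, 28, 35, 28 days.
Each is the last Thursday of its month (at least one falls on the 29th or later, ruling out '4th Thursday').
Last Thursday of July 2014: 2014-07-31.
August 2014 ends with Thursday 2014-08-28.
Last Thursday of September 2014: 2014-09-25.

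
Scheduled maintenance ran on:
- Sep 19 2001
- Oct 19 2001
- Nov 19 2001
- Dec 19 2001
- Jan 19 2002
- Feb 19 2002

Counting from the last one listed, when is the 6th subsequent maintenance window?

Aug 19 2002

The day-of-month is always 19 (30, 31, 30, 31, 31 days between events).
So this recurs on the 19th of each month.
March 2002: Mar 19 2002.
April 2002: Apr 19 2002.
Next: May 2002 → May 19 2002.
Next: June 2002 → Jun 19 2002.
July 2002: Jul 19 2002.
Next: August 2002 → Aug 19 2002.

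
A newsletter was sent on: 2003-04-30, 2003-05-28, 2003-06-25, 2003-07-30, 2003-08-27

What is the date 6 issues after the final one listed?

Every date is a Wednesday; gaps 28, 28, 35, 28 days.
Each is the last Wednesday of its month (at least one falls on the 29th or later, ruling out '4th Wednesday').
September 2003 ends with Wednesday 2003-09-24.
October 2003 ends with Wednesday 2003-10-29.
Last Wednesday of November 2003: 2003-11-26.
December 2003 ends with Wednesday 2003-12-31.
Last Wednesday of January 2004: 2004-01-28.
February 2004 ends with Wednesday 2004-02-25.

2004-02-25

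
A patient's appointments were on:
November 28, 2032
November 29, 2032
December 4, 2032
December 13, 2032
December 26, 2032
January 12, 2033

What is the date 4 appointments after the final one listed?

The spacing grows by 4 each time: 1, 5, 9, 13, 17 days.
Next gap: 21 days. January 12, 2033 + 21 days = February 2, 2033.
Next gap: 25 days. February 2, 2033 + 25 days = February 27, 2033.
Next gap: 29 days. February 27, 2033 + 29 days = March 28, 2033.
Next gap: 33 days. March 28, 2033 + 33 days = April 30, 2033.

April 30, 2033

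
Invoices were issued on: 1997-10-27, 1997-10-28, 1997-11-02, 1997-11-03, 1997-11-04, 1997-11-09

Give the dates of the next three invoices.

1997-11-10, 1997-11-11, 1997-11-16

Gaps: 1, 5, 1, 1, 5 days — not constant, but cyclic with period 3.
The events fall on every Monday, Tuesday and Sunday.
Next Monday: 1997-11-10.
Next Tuesday: 1997-11-11.
The following Sunday is 1997-11-16.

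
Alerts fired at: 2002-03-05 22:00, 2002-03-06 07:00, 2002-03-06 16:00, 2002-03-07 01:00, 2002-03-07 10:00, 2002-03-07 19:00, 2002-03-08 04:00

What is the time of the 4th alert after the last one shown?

Gaps: 9, 9, 9, 9, 9, 9 hours — each event is 9 hours after the previous one.
2002-03-08 04:00 + 9 h = 2002-03-08 13:00.
2002-03-08 13:00 + 9 h = 2002-03-08 22:00.
2002-03-08 22:00 + 9 h = 2002-03-09 07:00.
2002-03-09 07:00 + 9 h = 2002-03-09 16:00.

2002-03-09 16:00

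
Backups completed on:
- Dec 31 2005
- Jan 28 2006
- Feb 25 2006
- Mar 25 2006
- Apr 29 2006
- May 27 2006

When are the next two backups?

Jun 24 2006, Jul 29 2006

All Saturdays; the gaps (28, 28, 28, 35, 28) vary with month length.
This is the last Saturday of each month.
Last Saturday of June 2006: Jun 24 2006.
Last Saturday of July 2006: Jul 29 2006.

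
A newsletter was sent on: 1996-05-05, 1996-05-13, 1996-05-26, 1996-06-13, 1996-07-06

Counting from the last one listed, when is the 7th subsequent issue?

1997-05-03

The spacing grows by 5 each time: 8, 13, 18, 23 days.
Next gap: 28 days. 1996-07-06 + 28 days = 1996-08-03.
Next gap: 33 days. 1996-08-03 + 33 days = 1996-09-05.
Next gap: 38 days. 1996-09-05 + 38 days = 1996-10-13.
Next gap: 43 days. 1996-10-13 + 43 days = 1996-11-25.
Next gap: 48 days. 1996-11-25 + 48 days = 1997-01-12.
Next gap: 53 days. 1997-01-12 + 53 days = 1997-03-06.
Next gap: 58 days. 1997-03-06 + 58 days = 1997-05-03.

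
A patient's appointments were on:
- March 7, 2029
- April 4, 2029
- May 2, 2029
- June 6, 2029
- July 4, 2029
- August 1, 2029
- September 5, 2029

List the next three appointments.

October 3, 2029; November 7, 2029; December 5, 2029

Gaps: 28, 28, 35, 28, 28, 35 days — a mix of 28 and 35. Every date is a Wednesday.
Each is the 1st Wednesday of its month.
October 2029 — 1st Wednesday is October 3, 2029.
1st Wednesday of November 2029: November 7, 2029.
December 2029 — 1st Wednesday is December 5, 2029.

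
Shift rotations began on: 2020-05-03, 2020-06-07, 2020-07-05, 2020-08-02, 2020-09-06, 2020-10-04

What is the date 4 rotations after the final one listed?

2021-02-07

These are Sundays at 28- or 35-day spacing (35, 28, 28, 35, 28).
The pattern: 1st Sunday of the month.
1st Sunday of November 2020: 2020-11-01.
1st Sunday of December 2020: 2020-12-06.
1st Sunday of January 2021: 2021-01-03.
February 2021 — 1st Sunday is 2021-02-07.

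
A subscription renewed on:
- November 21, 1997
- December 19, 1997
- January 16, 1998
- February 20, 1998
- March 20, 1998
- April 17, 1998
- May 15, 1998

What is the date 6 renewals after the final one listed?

November 20, 1998

Gaps: 28, 28, 35, 28, 28, 28 days — a mix of 28 and 35. Every date is a Friday.
Each is the 3rd Friday of its month.
June 1998 — 3rd Friday is June 19, 1998.
3rd Friday of July 1998: July 17, 1998.
August 1998 — 3rd Friday is August 21, 1998.
September 1998 — 3rd Friday is September 18, 1998.
3rd Friday of October 1998: October 16, 1998.
3rd Friday of November 1998: November 20, 1998.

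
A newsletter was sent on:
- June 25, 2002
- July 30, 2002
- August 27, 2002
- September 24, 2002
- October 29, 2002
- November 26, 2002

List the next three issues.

December 31, 2002; January 28, 2003; February 25, 2003

These are Tuesdays with 35, 28, 28, 35, 28-day gaps.
Each is the final Tuesday of its month — July 30, 2002 is past the 28th, so '4th Tuesday' doesn't fit.
Last Tuesday of December 2002: December 31, 2002.
January 2003 ends with Tuesday January 28, 2003.
February 2003 ends with Tuesday February 25, 2003.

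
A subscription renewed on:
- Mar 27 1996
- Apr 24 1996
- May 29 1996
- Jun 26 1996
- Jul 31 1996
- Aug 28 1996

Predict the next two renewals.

Sep 25 1996, Oct 30 1996

These are Wednesdays with 28, 35, 28, 35, 28-day gaps.
Each is the final Wednesday of its month — May 29 1996 is past the 28th, so '4th Wednesday' doesn't fit.
September 1996 ends with Wednesday Sep 25 1996.
October 1996 ends with Wednesday Oct 30 1996.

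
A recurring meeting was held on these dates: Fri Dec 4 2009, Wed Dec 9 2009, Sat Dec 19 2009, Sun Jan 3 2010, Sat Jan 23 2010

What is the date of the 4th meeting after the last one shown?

Gaps: 5, 10, 15, 20 days — each gap is 5 larger than the previous one.
Next gap: 25 days. Sat Jan 23 2010 + 25 days = Wed Feb 17 2010.
Next gap: 30 days. Wed Feb 17 2010 + 30 days = Fri Mar 19 2010.
Next gap: 35 days. Fri Mar 19 2010 + 35 days = Fri Apr 23 2010.
Next gap: 40 days. Fri Apr 23 2010 + 40 days = Wed Jun 2 2010.

Wed Jun 2 2010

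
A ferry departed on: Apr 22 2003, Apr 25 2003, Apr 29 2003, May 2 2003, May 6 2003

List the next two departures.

Gaps: 3, 4, 3, 4 days — not constant, but cyclic with period 2.
The events fall on every Tuesday and Friday.
Next Friday: May 9 2003.
Next Tuesday: May 13 2003.

May 9 2003, May 13 2003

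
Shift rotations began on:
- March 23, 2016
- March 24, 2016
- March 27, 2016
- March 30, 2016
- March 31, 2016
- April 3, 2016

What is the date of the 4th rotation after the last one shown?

April 13, 2016

Every event lands on a Wednesday or Thursday or Sunday (gaps cycle 1, 3, 3, 1, 3).
So the schedule is: every Wednesday, Thursday and Sunday.
The following Wednesday is April 6, 2016.
Next Thursday: April 7, 2016.
The following Sunday is April 10, 2016.
The following Wednesday is April 13, 2016.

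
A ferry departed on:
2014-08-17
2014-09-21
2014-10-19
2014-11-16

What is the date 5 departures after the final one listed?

2015-04-19

Gaps: 35, 28, 28 days — a mix of 28 and 35. Every date is a Sunday.
Each is the 3rd Sunday of its month.
3rd Sunday of December 2014: 2014-12-21.
January 2015 — 3rd Sunday is 2015-01-18.
3rd Sunday of February 2015: 2015-02-15.
March 2015 — 3rd Sunday is 2015-03-15.
3rd Sunday of April 2015: 2015-04-19.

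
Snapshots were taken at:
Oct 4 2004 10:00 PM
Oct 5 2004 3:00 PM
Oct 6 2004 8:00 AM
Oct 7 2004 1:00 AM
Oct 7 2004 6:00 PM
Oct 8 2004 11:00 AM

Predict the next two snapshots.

Oct 9 2004 4:00 AM, Oct 9 2004 9:00 PM

Gaps: 17, 17, 17, 17, 17 hours — each event is 17 hours after the previous one.
Oct 8 2004 11:00 AM + 17 h = Oct 9 2004 4:00 AM.
Oct 9 2004 4:00 AM + 17 h = Oct 9 2004 9:00 PM.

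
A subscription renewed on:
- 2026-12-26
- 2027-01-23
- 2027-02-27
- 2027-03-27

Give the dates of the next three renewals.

These are Saturdays at 28- or 35-day spacing (28, 35, 28).
The pattern: 4th Saturday of the month.
4th Saturday of April 2027: 2027-04-24.
4th Saturday of May 2027: 2027-05-22.
June 2027 — 4th Saturday is 2027-06-26.

2027-04-24, 2027-05-22, 2027-06-26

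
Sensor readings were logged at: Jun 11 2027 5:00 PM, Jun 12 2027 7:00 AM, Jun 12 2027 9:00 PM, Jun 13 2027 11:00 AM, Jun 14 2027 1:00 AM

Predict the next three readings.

The interval is a steady 14 hours (14, 14, 14, 14).
Jun 14 2027 1:00 AM + 14 h = Jun 14 2027 3:00 PM.
Jun 14 2027 3:00 PM + 14 h = Jun 15 2027 5:00 AM.
Jun 15 2027 5:00 AM + 14 h = Jun 15 2027 7:00 PM.

Jun 14 2027 3:00 PM, Jun 15 2027 5:00 AM, Jun 15 2027 7:00 PM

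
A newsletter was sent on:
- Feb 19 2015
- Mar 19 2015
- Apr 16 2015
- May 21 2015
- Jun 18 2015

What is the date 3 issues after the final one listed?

Gaps: 28, 28, 35, 28 days — a mix of 28 and 35. Every date is a Thursday.
Each is the 3rd Thursday of its month.
3rd Thursday of July 2015: Jul 16 2015.
3rd Thursday of August 2015: Aug 20 2015.
3rd Thursday of September 2015: Sep 17 2015.

Sep 17 2015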